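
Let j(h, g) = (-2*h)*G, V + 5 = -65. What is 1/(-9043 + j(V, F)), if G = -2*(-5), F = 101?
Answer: -1/7643 ≈ -0.00013084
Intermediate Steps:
G = 10
V = -70 (V = -5 - 65 = -70)
j(h, g) = -20*h (j(h, g) = -2*h*10 = -20*h)
1/(-9043 + j(V, F)) = 1/(-9043 - 20*(-70)) = 1/(-9043 + 1400) = 1/(-7643) = -1/7643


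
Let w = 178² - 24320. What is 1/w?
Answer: 1/7364 ≈ 0.00013580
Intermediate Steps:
w = 7364 (w = 31684 - 24320 = 7364)
1/w = 1/7364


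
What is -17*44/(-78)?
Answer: 374/39 ≈ 9.5897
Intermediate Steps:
-17*44/(-78) = -748*(-1/78) = 374/39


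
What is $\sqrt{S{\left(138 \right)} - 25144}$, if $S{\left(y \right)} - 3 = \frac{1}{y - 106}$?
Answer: $\frac{i \sqrt{1609022}}{8} \approx 158.56 i$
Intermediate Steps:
$S{\left(y \right)} = 3 + \frac{1}{-106 + y}$ ($S{\left(y \right)} = 3 + \frac{1}{y - 106} = 3 + \frac{1}{-106 + y}$)
$\sqrt{S{\left(138 \right)} - 25144} = \sqrt{\frac{-317 + 3 \cdot 138}{-106 + 138} - 25144} = \sqrt{\frac{-317 + 414}{32} - 25144} = \sqrt{\frac{1}{32} \cdot 97 - 25144} = \sqrt{\frac{97}{32} - 25144} = \sqrt{- \frac{804511}{32}} = \frac{i \sqrt{1609022}}{8}$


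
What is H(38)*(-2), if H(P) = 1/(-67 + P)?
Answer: 2/29 ≈ 0.068966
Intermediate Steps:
H(38)*(-2) = -2/(-67 + 38) = -2/(-29) = -1/29*(-2) = 2/29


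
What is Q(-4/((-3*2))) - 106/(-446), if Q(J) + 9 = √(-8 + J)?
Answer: -1954/223 + I*√66/3 ≈ -8.7623 + 2.708*I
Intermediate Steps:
Q(J) = -9 + √(-8 + J)
Q(-4/((-3*2))) - 106/(-446) = (-9 + √(-8 - 4/((-3*2)))) - 106/(-446) = (-9 + √(-8 - 4/(-6))) - 106*(-1/446) = (-9 + √(-8 - 4*(-⅙))) + 53/223 = (-9 + √(-8 + ⅔)) + 53/223 = (-9 + √(-22/3)) + 53/223 = (-9 + I*√66/3) + 53/223 = -1954/223 + I*√66/3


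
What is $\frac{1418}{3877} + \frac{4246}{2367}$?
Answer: $\frac{19818148}{9176859} \approx 2.1596$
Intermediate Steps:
$\frac{1418}{3877} + \frac{4246}{2367} = \frac{19818148}{9176859}$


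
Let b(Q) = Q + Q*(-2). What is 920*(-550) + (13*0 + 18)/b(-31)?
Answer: -15685982/31 ≈ -5.0600e+5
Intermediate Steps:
b(Q) = -Q (b(Q) = Q - 2*Q = -Q)
920*(-550) + (13*0 + 18)/b(-31) = 920*(-550) + (13*0 + 18)/((-1*(-31))) = -506000 + (0 + 18)/31 = -506000 + 18*(1/31) = -506000 + 18/31 = -15685982/31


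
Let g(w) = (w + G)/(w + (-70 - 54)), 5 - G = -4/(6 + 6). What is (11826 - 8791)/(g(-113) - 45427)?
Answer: -2157885/32298274 ≈ -0.066811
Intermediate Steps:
G = 16/3 (G = 5 - (-4)/(6 + 6) = 5 - (-4)/12 = 5 - 1*(-⅓) = 5 + ⅓ = 16/3 ≈ 5.3333)
g(w) = (16/3 + w)/(-124 + w) (g(w) = (w + 16/3)/(w + (-70 - 54)) = (16/3 + w)/(w - 124) = (16/3 + w)/(-124 + w))
(11826 - 8791)/(g(-113) - 45427) = (11826 - 8791)/((16/3 - 113)/(-124 - 113) - 45427) = 3035/(-323/3/(-237) - 45427) = 3035/(-1/237*(-323/3) - 45427) = 3035/(323/711 - 45427) = 3035/(-32298274/711) = 3035*(-711/32298274) = -2157885/32298274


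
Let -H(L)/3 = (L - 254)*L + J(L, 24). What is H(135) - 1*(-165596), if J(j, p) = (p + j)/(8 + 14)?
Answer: 4702925/22 ≈ 2.1377e+5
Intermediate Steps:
J(j, p) = j/22 + p/22 (J(j, p) = (j + p)/22 = (j + p)*(1/22) = j/22 + p/22)
H(L) = -36/11 - 3*L/22 - 3*L*(-254 + L) (H(L) = -3*((L - 254)*L + (L/22 + (1/22)*24)) = -3*((-254 + L)*L + (L/22 + 12/11)) = -3*(L*(-254 + L) + (12/11 + L/22)) = -3*(12/11 + L/22 + L*(-254 + L)) = -36/11 - 3*L/22 - 3*L*(-254 + L))
H(135) - 1*(-165596) = (-36/11 - 3*135² + (16761/22)*135) - 1*(-165596) = (-36/11 - 3*18225 + 2262735/22) + 165596 = (-36/11 - 54675 + 2262735/22) + 165596 = 1059813/22 + 165596 = 4702925/22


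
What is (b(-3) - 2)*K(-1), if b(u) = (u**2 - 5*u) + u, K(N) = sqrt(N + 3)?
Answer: 19*sqrt(2) ≈ 26.870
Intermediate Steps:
K(N) = sqrt(3 + N)
b(u) = u**2 - 4*u
(b(-3) - 2)*K(-1) = (-3*(-4 - 3) - 2)*sqrt(3 - 1) = (-3*(-7) - 2)*sqrt(2) = (21 - 2)*sqrt(2) = 19*sqrt(2)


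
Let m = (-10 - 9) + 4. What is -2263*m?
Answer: 33945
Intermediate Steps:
m = -15 (m = -19 + 4 = -15)
-2263*m = -2263*(-15) = 33945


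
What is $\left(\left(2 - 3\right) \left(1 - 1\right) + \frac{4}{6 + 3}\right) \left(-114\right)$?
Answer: $- \frac{152}{3} \approx -50.667$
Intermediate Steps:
$\left(\left(2 - 3\right) \left(1 - 1\right) + \frac{4}{6 + 3}\right) \left(-114\right) = \left(\left(-1\right) 0 + \frac{4}{9}\right) \left(-114\right) = \left(0 + 4 \cdot \frac{1}{9}\right) \left(-114\right) = \left(0 + \frac{4}{9}\right) \left(-114\right) = \frac{4}{9} \left(-114\right) = - \frac{152}{3}$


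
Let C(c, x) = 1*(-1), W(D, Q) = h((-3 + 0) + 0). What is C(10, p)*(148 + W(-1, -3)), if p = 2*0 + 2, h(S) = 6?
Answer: -154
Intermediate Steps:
W(D, Q) = 6
p = 2 (p = 0 + 2 = 2)
C(c, x) = -1
C(10, p)*(148 + W(-1, -3)) = -(148 + 6) = -1*154 = -154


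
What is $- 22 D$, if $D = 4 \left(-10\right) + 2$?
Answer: $836$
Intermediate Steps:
$D = -38$ ($D = -40 + 2 = -38$)
$- 22 D = \left(-22\right) \left(-38\right) = 836$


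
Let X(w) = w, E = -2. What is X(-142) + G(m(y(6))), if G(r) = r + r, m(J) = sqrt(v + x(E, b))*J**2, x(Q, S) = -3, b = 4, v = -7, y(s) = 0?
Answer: -142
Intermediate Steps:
m(J) = I*sqrt(10)*J**2 (m(J) = sqrt(-7 - 3)*J**2 = sqrt(-10)*J**2 = (I*sqrt(10))*J**2 = I*sqrt(10)*J**2)
G(r) = 2*r
X(-142) + G(m(y(6))) = -142 + 2*(I*sqrt(10)*0**2) = -142 + 2*(I*sqrt(10)*0) = -142 + 2*0 = -142 + 0 = -142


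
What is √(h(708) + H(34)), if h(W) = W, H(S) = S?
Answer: √742 ≈ 27.240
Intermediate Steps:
√(h(708) + H(34)) = √(708 + 34) = √742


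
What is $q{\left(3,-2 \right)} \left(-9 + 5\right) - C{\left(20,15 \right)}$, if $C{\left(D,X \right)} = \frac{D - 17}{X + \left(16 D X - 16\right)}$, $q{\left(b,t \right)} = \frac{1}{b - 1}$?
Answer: $- \frac{9601}{4799} \approx -2.0006$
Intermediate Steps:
$q{\left(b,t \right)} = \frac{1}{-1 + b}$
$C{\left(D,X \right)} = \frac{-17 + D}{-16 + X + 16 D X}$ ($C{\left(D,X \right)} = \frac{-17 + D}{X + \left(16 D X - 16\right)} = \frac{-17 + D}{X + \left(-16 + 16 D X\right)} = \frac{-17 + D}{-16 + X + 16 D X}$)
$q{\left(3,-2 \right)} \left(-9 + 5\right) - C{\left(20,15 \right)} = \frac{-9 + 5}{-1 + 3} - \frac{-17 + 20}{-16 + 15 + 16 \cdot 20 \cdot 15} = \frac{1}{2} \left(-4\right) - \frac{1}{-16 + 15 + 4800} \cdot 3 = \frac{1}{2} \left(-4\right) - \frac{1}{4799} \cdot 3 = -2 - \frac{1}{4799} \cdot 3 = -2 - \frac{3}{4799} = - \frac{9601}{4799}$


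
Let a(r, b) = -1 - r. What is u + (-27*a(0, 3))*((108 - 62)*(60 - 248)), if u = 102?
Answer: -233394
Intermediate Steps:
u + (-27*a(0, 3))*((108 - 62)*(60 - 248)) = 102 + (-27*(-1 - 1*0))*((108 - 62)*(60 - 248)) = 102 + (-27*(-1 + 0))*(46*(-188)) = 102 - 27*(-1)*(-8648) = 102 + 27*(-8648) = 102 - 233496 = -233394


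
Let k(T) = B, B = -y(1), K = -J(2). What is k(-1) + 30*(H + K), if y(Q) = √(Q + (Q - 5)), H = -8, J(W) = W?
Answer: -300 - I*√3 ≈ -300.0 - 1.732*I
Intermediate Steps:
K = -2 (K = -1*2 = -2)
y(Q) = √(-5 + 2*Q) (y(Q) = √(Q + (-5 + Q)) = √(-5 + 2*Q))
B = -I*√3 (B = -√(-5 + 2*1) = -√(-5 + 2) = -√(-3) = -I*√3 ≈ -1.732*I)
k(T) = -I*√3
k(-1) + 30*(H + K) = -I*√3 + 30*(-8 - 2) = -I*√3 + 30*(-10) = -I*√3 - 300 = -300 - I*√3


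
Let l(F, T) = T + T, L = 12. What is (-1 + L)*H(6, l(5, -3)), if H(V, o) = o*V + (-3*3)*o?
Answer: 198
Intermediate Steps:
l(F, T) = 2*T
H(V, o) = -9*o + V*o (H(V, o) = V*o - 9*o = -9*o + V*o)
(-1 + L)*H(6, l(5, -3)) = (-1 + 12)*((2*(-3))*(-9 + 6)) = 11*(-6*(-3)) = 11*18 = 198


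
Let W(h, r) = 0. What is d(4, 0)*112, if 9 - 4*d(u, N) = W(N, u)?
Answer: 252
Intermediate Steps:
d(u, N) = 9/4 (d(u, N) = 9/4 - 1/4*0 = 9/4 + 0 = 9/4)
d(4, 0)*112 = (9/4)*112 = 252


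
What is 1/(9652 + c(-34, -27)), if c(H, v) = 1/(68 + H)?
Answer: 34/328169 ≈ 0.00010361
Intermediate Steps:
1/(9652 + c(-34, -27)) = 1/(9652 + 1/(68 - 34)) = 1/(9652 + 1/34) = 1/(328169/34) = 34/328169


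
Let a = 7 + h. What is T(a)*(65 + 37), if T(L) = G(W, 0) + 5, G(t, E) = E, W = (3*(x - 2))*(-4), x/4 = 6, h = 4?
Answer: 510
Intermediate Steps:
x = 24 (x = 4*6 = 24)
a = 11 (a = 7 + 4 = 11)
W = -264 (W = (3*(24 - 2))*(-4) = (3*22)*(-4) = 66*(-4) = -264)
T(L) = 5 (T(L) = 0 + 5 = 5)
T(a)*(65 + 37) = 5*(65 + 37) = 5*102 = 510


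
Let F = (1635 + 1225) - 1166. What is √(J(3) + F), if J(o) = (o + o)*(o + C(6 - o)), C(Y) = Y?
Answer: √1730 ≈ 41.593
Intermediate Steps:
J(o) = 12*o (J(o) = (o + o)*(o + (6 - o)) = (2*o)*6 = 12*o)
F = 1694 (F = 2860 - 1166 = 1694)
√(J(3) + F) = √(12*3 + 1694) = √(36 + 1694) = √1730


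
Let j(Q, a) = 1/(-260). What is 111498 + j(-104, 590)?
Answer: 28989479/260 ≈ 1.1150e+5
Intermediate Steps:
j(Q, a) = -1/260
111498 + j(-104, 590) = 111498 - 1/260 = 28989479/260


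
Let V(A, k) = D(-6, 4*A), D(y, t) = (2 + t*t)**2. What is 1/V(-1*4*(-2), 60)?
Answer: 1/1052676 ≈ 9.4996e-7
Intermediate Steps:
D(y, t) = (2 + t**2)**2
V(A, k) = (2 + 16*A**2)**2 (V(A, k) = (2 + (4*A)**2)**2 = (2 + 16*A**2)**2)
1/V(-1*4*(-2), 60) = 1/(4*(1 + 8*(-1*4*(-2))**2)**2) = 1/(4*(1 + 8*(-4*(-2))**2)**2) = 1/(4*(1 + 8*8**2)**2) = 1/(4*(1 + 8*64)**2) = 1/(4*(1 + 512)**2) = 1/(4*513**2) = 1/(4*263169) = 1/1052676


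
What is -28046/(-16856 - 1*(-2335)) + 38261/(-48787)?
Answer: 812692221/708436027 ≈ 1.1472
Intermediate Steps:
-28046/(-16856 - 1*(-2335)) + 38261/(-48787) = -28046/(-16856 + 2335) + 38261*(-1/48787) = -28046/(-14521) - 38261/48787 = -28046*(-1/14521) - 38261/48787 = 28046/14521 - 38261/48787 = 812692221/708436027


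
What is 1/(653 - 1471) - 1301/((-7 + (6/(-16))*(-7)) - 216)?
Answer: 8511981/1442134 ≈ 5.9024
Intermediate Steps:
1/(653 - 1471) - 1301/((-7 + (6/(-16))*(-7)) - 216) = 1/(-818) - 1301/((-7 + (6*(-1/16))*(-7)) - 216) = -1/818 - 1301/((-7 - 3/8*(-7)) - 216) = -1/818 - 1301/((-7 + 21/8) - 216) = -1/818 - 1301/(-35/8 - 216) = -1/818 - 1301/(-1763/8) = -1/818 - 1301*(-8/1763) = -1/818 + 10408/1763 = 8511981/1442134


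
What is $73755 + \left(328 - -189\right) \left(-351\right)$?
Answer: $-107712$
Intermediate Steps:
$73755 + \left(328 - -189\right) \left(-351\right) = 73755 + \left(328 + 189\right) \left(-351\right) = 73755 + 517 \left(-351\right) = 73755 - 181467 = -107712$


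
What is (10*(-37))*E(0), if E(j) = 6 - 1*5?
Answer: -370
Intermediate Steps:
E(j) = 1 (E(j) = 6 - 5 = 1)
(10*(-37))*E(0) = (10*(-37))*1 = -370*1 = -370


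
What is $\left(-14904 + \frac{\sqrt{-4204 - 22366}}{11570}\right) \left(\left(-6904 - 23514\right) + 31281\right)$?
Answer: $-12862152 + \frac{863 i \sqrt{26570}}{11570} \approx -1.2862 \cdot 10^{7} + 12.158 i$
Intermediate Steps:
$\left(-14904 + \frac{\sqrt{-4204 - 22366}}{11570}\right) \left(\left(-6904 - 23514\right) + 31281\right) = \left(-14904 + \sqrt{-26570} \cdot \frac{1}{11570}\right) \left(\left(-6904 - 23514\right) + 31281\right) = \left(-14904 + i \sqrt{26570} \cdot \frac{1}{11570}\right) \left(-30418 + 31281\right) = \left(-14904 + \frac{i \sqrt{26570}}{11570}\right) 863 = -12862152 + \frac{863 i \sqrt{26570}}{11570}$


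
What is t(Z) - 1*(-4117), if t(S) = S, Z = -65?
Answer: 4052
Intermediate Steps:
t(Z) - 1*(-4117) = -65 - 1*(-4117) = -65 + 4117 = 4052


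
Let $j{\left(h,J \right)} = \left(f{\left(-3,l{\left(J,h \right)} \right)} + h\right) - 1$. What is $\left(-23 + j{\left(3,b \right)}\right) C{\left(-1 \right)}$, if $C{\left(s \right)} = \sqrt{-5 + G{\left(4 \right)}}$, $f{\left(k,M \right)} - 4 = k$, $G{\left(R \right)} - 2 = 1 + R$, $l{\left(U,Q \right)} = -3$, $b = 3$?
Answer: $- 20 \sqrt{2} \approx -28.284$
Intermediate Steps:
$G{\left(R \right)} = 3 + R$ ($G{\left(R \right)} = 2 + \left(1 + R\right) = 3 + R$)
$f{\left(k,M \right)} = 4 + k$
$j{\left(h,J \right)} = h$ ($j{\left(h,J \right)} = \left(\left(4 - 3\right) + h\right) - 1 = \left(1 + h\right) - 1 = h$)
$C{\left(s \right)} = \sqrt{2}$ ($C{\left(s \right)} = \sqrt{-5 + \left(3 + 4\right)} = \sqrt{-5 + 7} = \sqrt{2}$)
$\left(-23 + j{\left(3,b \right)}\right) C{\left(-1 \right)} = \left(-23 + 3\right) \sqrt{2} = - 20 \sqrt{2}$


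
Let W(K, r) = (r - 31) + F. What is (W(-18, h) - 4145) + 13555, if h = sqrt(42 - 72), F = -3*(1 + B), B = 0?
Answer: 9376 + I*sqrt(30) ≈ 9376.0 + 5.4772*I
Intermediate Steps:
F = -3 (F = -3*(1 + 0) = -3*1 = -3)
h = I*sqrt(30) (h = sqrt(-30) = I*sqrt(30) ≈ 5.4772*I)
W(K, r) = -34 + r (W(K, r) = (r - 31) - 3 = (-31 + r) - 3 = -34 + r)
(W(-18, h) - 4145) + 13555 = ((-34 + I*sqrt(30)) - 4145) + 13555 = (-4179 + I*sqrt(30)) + 13555 = 9376 + I*sqrt(30)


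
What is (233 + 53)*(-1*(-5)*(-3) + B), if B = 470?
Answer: 130130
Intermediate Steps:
(233 + 53)*(-1*(-5)*(-3) + B) = (233 + 53)*(-1*(-5)*(-3) + 470) = 286*(5*(-3) + 470) = 286*(-15 + 470) = 286*455 = 130130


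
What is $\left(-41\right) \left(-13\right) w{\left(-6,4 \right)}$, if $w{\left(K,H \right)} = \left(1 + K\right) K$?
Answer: $15990$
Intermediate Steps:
$w{\left(K,H \right)} = K \left(1 + K\right)$
$\left(-41\right) \left(-13\right) w{\left(-6,4 \right)} = \left(-41\right) \left(-13\right) \left(- 6 \left(1 - 6\right)\right) = 533 \left(\left(-6\right) \left(-5\right)\right) = 533 \cdot 30 = 15990$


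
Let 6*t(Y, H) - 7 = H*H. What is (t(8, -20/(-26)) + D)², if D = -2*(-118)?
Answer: 57882104569/1028196 ≈ 56295.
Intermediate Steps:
t(Y, H) = 7/6 + H²/6 (t(Y, H) = 7/6 + (H*H)/6 = 7/6 + H²/6)
D = 236
(t(8, -20/(-26)) + D)² = ((7/6 + (-20/(-26))²/6) + 236)² = ((7/6 + (-20*(-1/26))²/6) + 236)² = ((7/6 + (10/13)²/6) + 236)² = ((7/6 + (⅙)*(100/169)) + 236)² = ((7/6 + 50/507) + 236)² = (1283/1014 + 236)² = (240587/1014)² = 57882104569/1028196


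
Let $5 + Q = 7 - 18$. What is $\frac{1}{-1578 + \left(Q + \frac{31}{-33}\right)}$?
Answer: $- \frac{33}{52633} \approx -0.00062698$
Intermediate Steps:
$Q = -16$ ($Q = -5 + \left(7 - 18\right) = -5 - 11 = -16$)
$\frac{1}{-1578 + \left(Q + \frac{31}{-33}\right)} = \frac{1}{-1578 - \left(16 - \frac{31}{-33}\right)} = \frac{1}{-1578 + \left(-16 + 31 \left(- \frac{1}{33}\right)\right)} = \frac{1}{-1578 - \frac{559}{33}} = \frac{1}{- \frac{52633}{33}} = - \frac{33}{52633}$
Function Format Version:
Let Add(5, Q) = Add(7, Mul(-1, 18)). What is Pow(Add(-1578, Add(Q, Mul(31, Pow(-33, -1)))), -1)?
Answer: Rational(-33, 52633) ≈ -0.00062698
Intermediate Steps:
Q = -16 (Q = Add(-5, Add(7, Mul(-1, 18))) = Add(-5, Add(7, -18)) = Add(-5, -11) = -16)
Pow(Add(-1578, Add(Q, Mul(31, Pow(-33, -1)))), -1) = Pow(Add(-1578, Add(-16, Mul(31, Pow(-33, -1)))), -1) = Pow(Add(-1578, Add(-16, Mul(31, Rational(-1, 33)))), -1) = Pow(Add(-1578, Add(-16, Rational(-31, 33))), -1) = Pow(Add(-1578, Rational(-559, 33)), -1) = Pow(Rational(-52633, 33), -1) = Rational(-33, 52633)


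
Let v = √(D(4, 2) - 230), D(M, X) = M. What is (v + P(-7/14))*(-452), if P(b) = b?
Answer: 226 - 452*I*√226 ≈ 226.0 - 6795.0*I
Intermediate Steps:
v = I*√226 (v = √(4 - 230) = √(-226) = I*√226 ≈ 15.033*I)
(v + P(-7/14))*(-452) = (I*√226 - 7/14)*(-452) = (I*√226 - 7*1/14)*(-452) = (I*√226 - ½)*(-452) = (-½ + I*√226)*(-452) = 226 - 452*I*√226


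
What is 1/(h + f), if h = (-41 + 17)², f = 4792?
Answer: 1/5368 ≈ 0.00018629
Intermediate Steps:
h = 576 (h = (-24)² = 576)
1/(h + f) = 1/(576 + 4792) = 1/5368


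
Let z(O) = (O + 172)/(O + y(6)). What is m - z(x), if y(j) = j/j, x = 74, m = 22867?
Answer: 571593/25 ≈ 22864.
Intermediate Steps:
y(j) = 1
z(O) = (172 + O)/(1 + O) (z(O) = (O + 172)/(O + 1) = (172 + O)/(1 + O))
m - z(x) = 22867 - (172 + 74)/(1 + 74) = 22867 - 246/75 = 22867 - 1*82/25 = 22867 - 82/25 = 571593/25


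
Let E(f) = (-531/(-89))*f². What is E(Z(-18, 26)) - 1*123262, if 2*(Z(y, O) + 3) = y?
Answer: -10893854/89 ≈ -1.2240e+5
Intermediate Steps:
Z(y, O) = -3 + y/2
E(f) = 531*f²/89 (E(f) = (-531*(-1/89))*f² = 531*f²/89)
E(Z(-18, 26)) - 1*123262 = 531*(-3 + (½)*(-18))²/89 - 1*123262 = 531*(-3 - 9)²/89 - 123262 = (531/89)*(-12)² - 123262 = (531/89)*144 - 123262 = 76464/89 - 123262 = -10893854/89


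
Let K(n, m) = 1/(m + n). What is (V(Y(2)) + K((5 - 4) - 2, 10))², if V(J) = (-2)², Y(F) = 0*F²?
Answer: 1369/81 ≈ 16.901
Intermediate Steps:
Y(F) = 0
V(J) = 4
(V(Y(2)) + K((5 - 4) - 2, 10))² = (4 + 1/(10 + ((5 - 4) - 2)))² = (4 + 1/(10 + (1 - 2)))² = (4 + 1/(10 - 1))² = (4 + 1/9)² = (4 + ⅑)² = (37/9)² = 1369/81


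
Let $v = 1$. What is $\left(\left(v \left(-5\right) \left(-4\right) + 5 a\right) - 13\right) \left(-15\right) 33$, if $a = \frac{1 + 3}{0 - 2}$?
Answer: $1485$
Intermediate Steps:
$a = -2$ ($a = \frac{4}{-2} = 4 \left(- \frac{1}{2}\right) = -2$)
$\left(\left(v \left(-5\right) \left(-4\right) + 5 a\right) - 13\right) \left(-15\right) 33 = \left(\left(1 \left(-5\right) \left(-4\right) + 5 \left(-2\right)\right) - 13\right) \left(-15\right) 33 = \left(\left(\left(-5\right) \left(-4\right) - 10\right) - 13\right) \left(-15\right) 33 = \left(\left(20 - 10\right) - 13\right) \left(-15\right) 33 = \left(10 - 13\right) \left(-15\right) 33 = \left(-3\right) \left(-15\right) 33 = 45 \cdot 33 = 1485$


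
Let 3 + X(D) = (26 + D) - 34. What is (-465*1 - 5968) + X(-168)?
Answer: -6612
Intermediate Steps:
X(D) = -11 + D (X(D) = -3 + ((26 + D) - 34) = -3 + (-8 + D) = -11 + D)
(-465*1 - 5968) + X(-168) = (-465*1 - 5968) + (-11 - 168) = (-465 - 5968) - 179 = -6433 - 179 = -6612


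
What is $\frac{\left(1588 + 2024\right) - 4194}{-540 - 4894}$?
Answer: $\frac{291}{2717} \approx 0.1071$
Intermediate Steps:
$\frac{\left(1588 + 2024\right) - 4194}{-540 - 4894} = \frac{3612 - 4194}{-5434} = \left(-582\right) \left(- \frac{1}{5434}\right) = \frac{291}{2717}$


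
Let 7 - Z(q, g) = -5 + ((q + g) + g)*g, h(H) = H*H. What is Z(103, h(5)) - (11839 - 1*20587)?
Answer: 4935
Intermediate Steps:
h(H) = H²
Z(q, g) = 12 - g*(q + 2*g) (Z(q, g) = 7 - (-5 + ((q + g) + g)*g) = 7 - (-5 + ((g + q) + g)*g) = 7 - (-5 + (q + 2*g)*g) = 7 - (-5 + g*(q + 2*g)) = 7 + (5 - g*(q + 2*g)) = 12 - g*(q + 2*g))
Z(103, h(5)) - (11839 - 1*20587) = (12 - 2*(5²)² - 1*5²*103) - (11839 - 1*20587) = (12 - 2*25² - 1*25*103) - (11839 - 20587) = (12 - 2*625 - 2575) - 1*(-8748) = (12 - 1250 - 2575) + 8748 = -3813 + 8748 = 4935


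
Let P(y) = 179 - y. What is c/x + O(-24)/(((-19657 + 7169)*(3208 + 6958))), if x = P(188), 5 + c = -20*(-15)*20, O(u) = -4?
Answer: -190270820731/285644268 ≈ -666.11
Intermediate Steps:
c = 5995 (c = -5 - 20*(-15)*20 = -5 + 300*20 = -5 + 6000 = 5995)
x = -9 (x = 179 - 1*188 = 179 - 188 = -9)
c/x + O(-24)/(((-19657 + 7169)*(3208 + 6958))) = 5995/(-9) - 4*1/((-19657 + 7169)*(3208 + 6958)) = 5995*(-⅑) - 4/((-12488*10166)) = -5995/9 - 4/(-126953008) = -5995/9 - 4*(-1/126953008) = -5995/9 + 1/31738252 = -190270820731/285644268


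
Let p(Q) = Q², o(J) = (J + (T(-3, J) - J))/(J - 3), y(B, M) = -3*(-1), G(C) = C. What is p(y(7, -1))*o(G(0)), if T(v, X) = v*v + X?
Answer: -27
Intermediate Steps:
T(v, X) = X + v² (T(v, X) = v² + X = X + v²)
y(B, M) = 3
o(J) = (9 + J)/(-3 + J) (o(J) = (J + ((J + (-3)²) - J))/(J - 3) = (J + ((J + 9) - J))/(-3 + J) = (J + ((9 + J) - J))/(-3 + J) = (J + 9)/(-3 + J) = (9 + J)/(-3 + J))
p(y(7, -1))*o(G(0)) = 3²*((9 + 0)/(-3 + 0)) = 9*(9/(-3)) = 9*(-⅓*9) = 9*(-3) = -27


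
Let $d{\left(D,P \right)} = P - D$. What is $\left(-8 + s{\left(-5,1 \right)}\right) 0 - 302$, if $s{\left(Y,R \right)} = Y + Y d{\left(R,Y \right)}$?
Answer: $-302$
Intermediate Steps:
$s{\left(Y,R \right)} = Y + Y \left(Y - R\right)$
$\left(-8 + s{\left(-5,1 \right)}\right) 0 - 302 = \left(-8 - 5 \left(1 - 5 - 1\right)\right) 0 - 302 = \left(-8 - -25\right) 0 - 302 = \left(-8 + 25\right) 0 - 302 = 17 \cdot 0 - 302 = 0 - 302 = -302$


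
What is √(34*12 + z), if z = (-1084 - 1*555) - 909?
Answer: 2*I*√535 ≈ 46.26*I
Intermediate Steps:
z = -2548 (z = (-1084 - 555) - 909 = -1639 - 909 = -2548)
√(34*12 + z) = √(34*12 - 2548) = √(408 - 2548) = √(-2140) = 2*I*√535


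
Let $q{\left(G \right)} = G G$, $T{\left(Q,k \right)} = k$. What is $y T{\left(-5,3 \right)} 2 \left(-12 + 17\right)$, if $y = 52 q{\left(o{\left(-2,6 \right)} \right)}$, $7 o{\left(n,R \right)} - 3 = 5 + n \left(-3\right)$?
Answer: $6240$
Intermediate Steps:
$o{\left(n,R \right)} = \frac{8}{7} - \frac{3 n}{7}$ ($o{\left(n,R \right)} = \frac{3}{7} + \frac{5 + n \left(-3\right)}{7} = \frac{3}{7} + \frac{5 - 3 n}{7} = \frac{3}{7} - \left(- \frac{5}{7} + \frac{3 n}{7}\right) = \frac{8}{7} - \frac{3 n}{7}$)
$q{\left(G \right)} = G^{2}$
$y = 208$ ($y = 52 \left(\frac{8}{7} - - \frac{6}{7}\right)^{2} = 52 \left(\frac{8}{7} + \frac{6}{7}\right)^{2} = 52 \cdot 2^{2} = 52 \cdot 4 = 208$)
$y T{\left(-5,3 \right)} 2 \left(-12 + 17\right) = 208 \cdot 3 \cdot 2 \left(-12 + 17\right) = 208 \cdot 6 \cdot 5 = 208 \cdot 30 = 6240$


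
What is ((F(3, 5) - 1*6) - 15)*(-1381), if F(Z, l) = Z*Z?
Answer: 16572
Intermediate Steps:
F(Z, l) = Z²
((F(3, 5) - 1*6) - 15)*(-1381) = ((3² - 1*6) - 15)*(-1381) = ((9 - 6) - 15)*(-1381) = (3 - 15)*(-1381) = -12*(-1381) = 16572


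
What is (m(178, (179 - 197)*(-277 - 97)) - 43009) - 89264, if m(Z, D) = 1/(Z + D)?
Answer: -914006429/6910 ≈ -1.3227e+5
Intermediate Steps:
m(Z, D) = 1/(D + Z)
(m(178, (179 - 197)*(-277 - 97)) - 43009) - 89264 = (1/((179 - 197)*(-277 - 97) + 178) - 43009) - 89264 = (1/(-18*(-374) + 178) - 43009) - 89264 = (1/(6732 + 178) - 43009) - 89264 = (1/6910 - 43009) - 89264 = -297192189/6910 - 89264 = -914006429/6910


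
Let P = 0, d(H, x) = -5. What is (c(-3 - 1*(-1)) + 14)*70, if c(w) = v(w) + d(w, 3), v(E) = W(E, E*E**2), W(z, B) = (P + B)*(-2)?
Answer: 1750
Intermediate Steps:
W(z, B) = -2*B (W(z, B) = (0 + B)*(-2) = B*(-2) = -2*B)
v(E) = -2*E**3 (v(E) = -2*E*E**2 = -2*E**3)
c(w) = -5 - 2*w**3 (c(w) = -2*w**3 - 5 = -5 - 2*w**3)
(c(-3 - 1*(-1)) + 14)*70 = ((-5 - 2*(-3 - 1*(-1))**3) + 14)*70 = ((-5 - 2*(-3 + 1)**3) + 14)*70 = ((-5 - 2*(-2)**3) + 14)*70 = ((-5 - 2*(-8)) + 14)*70 = ((-5 + 16) + 14)*70 = (11 + 14)*70 = 25*70 = 1750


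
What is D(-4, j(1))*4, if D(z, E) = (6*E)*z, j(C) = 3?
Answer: -288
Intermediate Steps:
D(z, E) = 6*E*z
D(-4, j(1))*4 = (6*3*(-4))*4 = -72*4 = -288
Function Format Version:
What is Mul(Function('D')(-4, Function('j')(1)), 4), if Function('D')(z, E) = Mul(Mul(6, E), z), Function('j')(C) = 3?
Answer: -288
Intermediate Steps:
Function('D')(z, E) = Mul(6, E, z)
Mul(Function('D')(-4, Function('j')(1)), 4) = Mul(Mul(6, 3, -4), 4) = Mul(-72, 4) = -288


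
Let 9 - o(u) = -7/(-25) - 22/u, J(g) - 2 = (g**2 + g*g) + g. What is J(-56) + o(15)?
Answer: 467114/75 ≈ 6228.2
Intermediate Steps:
J(g) = 2 + g + 2*g**2 (J(g) = 2 + ((g**2 + g*g) + g) = 2 + ((g**2 + g**2) + g) = 2 + (2*g**2 + g) = 2 + (g + 2*g**2) = 2 + g + 2*g**2)
o(u) = 218/25 + 22/u (o(u) = 9 - (-7/(-25) - 22/u) = 9 - (-7*(-1/25) - 22/u) = 9 - (7/25 - 22/u) = 9 + (-7/25 + 22/u) = 218/25 + 22/u)
J(-56) + o(15) = (2 - 56 + 2*(-56)**2) + (218/25 + 22/15) = (2 - 56 + 2*3136) + (218/25 + 22*(1/15)) = (2 - 56 + 6272) + (218/25 + 22/15) = 6218 + 764/75 = 467114/75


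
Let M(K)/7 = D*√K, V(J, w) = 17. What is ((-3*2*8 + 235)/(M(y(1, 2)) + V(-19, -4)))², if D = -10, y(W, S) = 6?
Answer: 34969/(17 - 70*√6)² ≈ 1.4656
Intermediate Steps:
M(K) = -70*√K (M(K) = 7*(-10*√K) = -70*√K)
((-3*2*8 + 235)/(M(y(1, 2)) + V(-19, -4)))² = ((-3*2*8 + 235)/(-70*√6 + 17))² = ((-6*8 + 235)/(17 - 70*√6))² = ((-48 + 235)/(17 - 70*√6))² = (187/(17 - 70*√6))² = 34969/(17 - 70*√6)²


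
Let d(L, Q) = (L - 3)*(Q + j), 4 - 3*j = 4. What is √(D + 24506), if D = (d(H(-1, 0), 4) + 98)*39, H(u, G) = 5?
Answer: 4*√1790 ≈ 169.23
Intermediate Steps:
j = 0 (j = 4/3 - ⅓*4 = 4/3 - 4/3 = 0)
d(L, Q) = Q*(-3 + L) (d(L, Q) = (L - 3)*(Q + 0) = (-3 + L)*Q = Q*(-3 + L))
D = 4134 (D = (4*(-3 + 5) + 98)*39 = (4*2 + 98)*39 = (8 + 98)*39 = 106*39 = 4134)
√(D + 24506) = √(4134 + 24506) = √28640 = 4*√1790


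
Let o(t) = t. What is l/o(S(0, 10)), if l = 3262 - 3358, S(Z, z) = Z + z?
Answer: -48/5 ≈ -9.6000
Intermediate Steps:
l = -96
l/o(S(0, 10)) = -96/(0 + 10) = -96/10 = -96*⅒ = -48/5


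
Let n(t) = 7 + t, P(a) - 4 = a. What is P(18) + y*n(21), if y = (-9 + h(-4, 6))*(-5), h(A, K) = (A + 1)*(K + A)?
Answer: 2122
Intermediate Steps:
P(a) = 4 + a
h(A, K) = (1 + A)*(A + K)
y = 75 (y = (-9 + (-4 + 6 + (-4)² - 4*6))*(-5) = (-9 + (-4 + 6 + 16 - 24))*(-5) = (-9 - 6)*(-5) = -15*(-5) = 75)
P(18) + y*n(21) = (4 + 18) + 75*(7 + 21) = 22 + 75*28 = 22 + 2100 = 2122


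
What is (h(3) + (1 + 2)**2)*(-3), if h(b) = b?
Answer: -36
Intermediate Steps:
(h(3) + (1 + 2)**2)*(-3) = (3 + (1 + 2)**2)*(-3) = (3 + 3**2)*(-3) = (3 + 9)*(-3) = 12*(-3) = -36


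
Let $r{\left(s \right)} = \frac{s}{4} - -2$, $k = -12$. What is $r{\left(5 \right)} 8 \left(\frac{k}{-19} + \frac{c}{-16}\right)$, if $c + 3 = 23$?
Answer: $- \frac{611}{38} \approx -16.079$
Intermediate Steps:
$c = 20$ ($c = -3 + 23 = 20$)
$r{\left(s \right)} = 2 + \frac{s}{4}$ ($r{\left(s \right)} = s \frac{1}{4} + 2 = \frac{s}{4} + 2 = 2 + \frac{s}{4}$)
$r{\left(5 \right)} 8 \left(\frac{k}{-19} + \frac{c}{-16}\right) = \left(2 + \frac{1}{4} \cdot 5\right) 8 \left(- \frac{12}{-19} + \frac{20}{-16}\right) = \left(2 + \frac{5}{4}\right) 8 \left(\left(-12\right) \left(- \frac{1}{19}\right) + 20 \left(- \frac{1}{16}\right)\right) = \frac{13}{4} \cdot 8 \left(\frac{12}{19} - \frac{5}{4}\right) = 26 \left(- \frac{47}{76}\right) = - \frac{611}{38}$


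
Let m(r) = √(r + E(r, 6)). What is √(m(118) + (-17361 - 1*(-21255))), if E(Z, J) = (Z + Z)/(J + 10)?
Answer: √(15576 + 6*√59)/2 ≈ 62.494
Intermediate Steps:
E(Z, J) = 2*Z/(10 + J) (E(Z, J) = (2*Z)/(10 + J) = 2*Z/(10 + J))
m(r) = 3*√2*√r/4 (m(r) = √(r + 2*r/(10 + 6)) = √(r + 2*r/16) = √(r + 2*r*(1/16)) = √(r + r/8) = √(9*r/8) = 3*√2*√r/4)
√(m(118) + (-17361 - 1*(-21255))) = √(3*√2*√118/4 + (-17361 - 1*(-21255))) = √(3*√59/2 + (-17361 + 21255)) = √(3*√59/2 + 3894) = √(3894 + 3*√59/2)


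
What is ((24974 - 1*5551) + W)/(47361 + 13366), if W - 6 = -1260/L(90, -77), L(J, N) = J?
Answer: 19415/60727 ≈ 0.31971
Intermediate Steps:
W = -8 (W = 6 - 1260/90 = 6 - 1260*1/90 = 6 - 14 = -8)
((24974 - 1*5551) + W)/(47361 + 13366) = ((24974 - 1*5551) - 8)/(47361 + 13366) = ((24974 - 5551) - 8)/60727 = (19423 - 8)*(1/60727) = 19415*(1/60727) = 19415/60727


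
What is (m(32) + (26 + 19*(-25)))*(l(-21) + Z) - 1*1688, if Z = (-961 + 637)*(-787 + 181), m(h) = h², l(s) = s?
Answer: 112884037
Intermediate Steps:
Z = 196344 (Z = -324*(-606) = 196344)
(m(32) + (26 + 19*(-25)))*(l(-21) + Z) - 1*1688 = (32² + (26 + 19*(-25)))*(-21 + 196344) - 1*1688 = (1024 + (26 - 475))*196323 - 1688 = (1024 - 449)*196323 - 1688 = 575*196323 - 1688 = 112885725 - 1688 = 112884037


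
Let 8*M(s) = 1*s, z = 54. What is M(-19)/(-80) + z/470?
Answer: 4349/30080 ≈ 0.14458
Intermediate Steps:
M(s) = s/8 (M(s) = (1*s)/8 = s/8)
M(-19)/(-80) + z/470 = ((⅛)*(-19))/(-80) + 54/470 = -19/8*(-1/80) + 54*(1/470) = 19/640 + 27/235 = 4349/30080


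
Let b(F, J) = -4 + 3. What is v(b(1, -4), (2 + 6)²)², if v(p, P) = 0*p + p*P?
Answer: 4096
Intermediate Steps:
b(F, J) = -1
v(p, P) = P*p (v(p, P) = 0 + P*p = P*p)
v(b(1, -4), (2 + 6)²)² = ((2 + 6)²*(-1))² = (8²*(-1))² = (64*(-1))² = (-64)² = 4096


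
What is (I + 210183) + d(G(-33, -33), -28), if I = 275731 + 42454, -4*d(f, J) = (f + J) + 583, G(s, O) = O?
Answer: 1056475/2 ≈ 5.2824e+5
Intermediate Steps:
d(f, J) = -583/4 - J/4 - f/4 (d(f, J) = -((f + J) + 583)/4 = -((J + f) + 583)/4 = -(583 + J + f)/4 = -583/4 - J/4 - f/4)
I = 318185
(I + 210183) + d(G(-33, -33), -28) = (318185 + 210183) + (-583/4 - ¼*(-28) - ¼*(-33)) = 528368 + (-583/4 + 7 + 33/4) = 528368 - 261/2 = 1056475/2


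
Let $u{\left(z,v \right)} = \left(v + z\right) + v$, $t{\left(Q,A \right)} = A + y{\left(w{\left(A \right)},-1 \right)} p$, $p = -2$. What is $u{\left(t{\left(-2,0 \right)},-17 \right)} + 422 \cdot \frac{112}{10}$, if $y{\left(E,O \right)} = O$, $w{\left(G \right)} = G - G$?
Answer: $\frac{23472}{5} \approx 4694.4$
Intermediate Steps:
$w{\left(G \right)} = 0$
$t{\left(Q,A \right)} = 2 + A$ ($t{\left(Q,A \right)} = A - -2 = A + 2 = 2 + A$)
$u{\left(z,v \right)} = z + 2 v$
$u{\left(t{\left(-2,0 \right)},-17 \right)} + 422 \cdot \frac{112}{10} = \left(\left(2 + 0\right) + 2 \left(-17\right)\right) + 422 \cdot \frac{112}{10} = \left(2 - 34\right) + 422 \cdot 112 \cdot \frac{1}{10} = -32 + 422 \cdot \frac{56}{5} = -32 + \frac{23632}{5} = \frac{23472}{5}$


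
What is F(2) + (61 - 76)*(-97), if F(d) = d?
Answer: 1457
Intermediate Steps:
F(2) + (61 - 76)*(-97) = 2 + (61 - 76)*(-97) = 2 - 15*(-97) = 2 + 1455 = 1457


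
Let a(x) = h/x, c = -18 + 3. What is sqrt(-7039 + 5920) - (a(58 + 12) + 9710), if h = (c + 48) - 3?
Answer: -67973/7 + I*sqrt(1119) ≈ -9710.4 + 33.451*I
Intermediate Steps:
c = -15
h = 30 (h = (-15 + 48) - 3 = 33 - 3 = 30)
a(x) = 30/x
sqrt(-7039 + 5920) - (a(58 + 12) + 9710) = sqrt(-7039 + 5920) - (30/(58 + 12) + 9710) = sqrt(-1119) - (30/70 + 9710) = I*sqrt(1119) - (30*(1/70) + 9710) = I*sqrt(1119) - (3/7 + 9710) = I*sqrt(1119) - 1*67973/7 = I*sqrt(1119) - 67973/7 = -67973/7 + I*sqrt(1119)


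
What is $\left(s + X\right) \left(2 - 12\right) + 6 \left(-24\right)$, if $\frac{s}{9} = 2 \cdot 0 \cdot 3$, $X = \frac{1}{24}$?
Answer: $- \frac{1733}{12} \approx -144.42$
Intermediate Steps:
$X = \frac{1}{24} \approx 0.041667$
$s = 0$ ($s = 9 \cdot 2 \cdot 0 \cdot 3 = 9 \cdot 0 \cdot 3 = 9 \cdot 0 = 0$)
$\left(s + X\right) \left(2 - 12\right) + 6 \left(-24\right) = \left(0 + \frac{1}{24}\right) \left(2 - 12\right) + 6 \left(-24\right) = \frac{1}{24} \left(-10\right) - 144 = - \frac{5}{12} - 144 = - \frac{1733}{12}$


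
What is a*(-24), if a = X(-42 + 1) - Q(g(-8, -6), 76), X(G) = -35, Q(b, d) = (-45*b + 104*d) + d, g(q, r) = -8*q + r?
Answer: 129720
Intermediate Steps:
g(q, r) = r - 8*q
Q(b, d) = -45*b + 105*d
a = -5405 (a = -35 - (-45*(-6 - 8*(-8)) + 105*76) = -35 - (-45*(-6 + 64) + 7980) = -35 - (-45*58 + 7980) = -35 - (-2610 + 7980) = -35 - 1*5370 = -35 - 5370 = -5405)
a*(-24) = -5405*(-24) = 129720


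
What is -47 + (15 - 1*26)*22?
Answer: -289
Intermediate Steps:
-47 + (15 - 1*26)*22 = -47 + (15 - 26)*22 = -47 - 11*22 = -47 - 242 = -289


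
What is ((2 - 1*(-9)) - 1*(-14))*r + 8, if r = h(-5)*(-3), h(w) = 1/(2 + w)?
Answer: 33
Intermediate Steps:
r = 1 (r = -3/(2 - 5) = -3/(-3) = -1/3*(-3) = 1)
((2 - 1*(-9)) - 1*(-14))*r + 8 = ((2 - 1*(-9)) - 1*(-14))*1 + 8 = ((2 + 9) + 14)*1 + 8 = (11 + 14)*1 + 8 = 25*1 + 8 = 25 + 8 = 33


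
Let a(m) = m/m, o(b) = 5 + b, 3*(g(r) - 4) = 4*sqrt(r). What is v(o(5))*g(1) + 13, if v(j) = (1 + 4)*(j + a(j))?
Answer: 919/3 ≈ 306.33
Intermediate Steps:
g(r) = 4 + 4*sqrt(r)/3 (g(r) = 4 + (4*sqrt(r))/3 = 4 + 4*sqrt(r)/3)
a(m) = 1
v(j) = 5 + 5*j (v(j) = (1 + 4)*(j + 1) = 5*(1 + j) = 5 + 5*j)
v(o(5))*g(1) + 13 = (5 + 5*(5 + 5))*(4 + 4*sqrt(1)/3) + 13 = (5 + 5*10)*(4 + (4/3)*1) + 13 = (5 + 50)*(4 + 4/3) + 13 = 55*(16/3) + 13 = 880/3 + 13 = 919/3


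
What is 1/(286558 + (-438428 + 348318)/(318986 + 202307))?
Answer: 521293/149380589384 ≈ 3.4897e-6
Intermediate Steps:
1/(286558 + (-438428 + 348318)/(318986 + 202307)) = 1/(286558 - 90110/521293) = 1/(149380589384/521293) = 521293/149380589384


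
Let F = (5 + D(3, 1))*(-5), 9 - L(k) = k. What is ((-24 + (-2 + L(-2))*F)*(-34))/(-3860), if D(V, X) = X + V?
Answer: -7293/1930 ≈ -3.7788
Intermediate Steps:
D(V, X) = V + X
L(k) = 9 - k
F = -45 (F = (5 + (3 + 1))*(-5) = (5 + 4)*(-5) = 9*(-5) = -45)
((-24 + (-2 + L(-2))*F)*(-34))/(-3860) = ((-24 + (-2 + (9 - 1*(-2)))*(-45))*(-34))/(-3860) = ((-24 + (-2 + (9 + 2))*(-45))*(-34))*(-1/3860) = ((-24 + (-2 + 11)*(-45))*(-34))*(-1/3860) = ((-24 + 9*(-45))*(-34))*(-1/3860) = ((-24 - 405)*(-34))*(-1/3860) = -429*(-34)*(-1/3860) = 14586*(-1/3860) = -7293/1930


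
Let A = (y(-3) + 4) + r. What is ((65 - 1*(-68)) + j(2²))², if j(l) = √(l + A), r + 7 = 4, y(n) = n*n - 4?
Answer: (133 + √10)² ≈ 18540.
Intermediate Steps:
y(n) = -4 + n² (y(n) = n² - 4 = -4 + n²)
r = -3 (r = -7 + 4 = -3)
A = 6 (A = ((-4 + (-3)²) + 4) - 3 = ((-4 + 9) + 4) - 3 = (5 + 4) - 3 = 9 - 3 = 6)
j(l) = √(6 + l) (j(l) = √(l + 6) = √(6 + l))
((65 - 1*(-68)) + j(2²))² = ((65 - 1*(-68)) + √(6 + 2²))² = ((65 + 68) + √(6 + 4))² = (133 + √10)²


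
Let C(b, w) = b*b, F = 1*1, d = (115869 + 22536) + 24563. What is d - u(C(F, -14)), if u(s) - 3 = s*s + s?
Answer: 162963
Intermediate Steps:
d = 162968 (d = 138405 + 24563 = 162968)
F = 1
C(b, w) = b²
u(s) = 3 + s + s² (u(s) = 3 + (s*s + s) = 3 + (s² + s) = 3 + (s + s²) = 3 + s + s²)
d - u(C(F, -14)) = 162968 - (3 + 1² + (1²)²) = 162968 - (3 + 1 + 1²) = 162968 - (3 + 1 + 1) = 162968 - 1*5 = 162968 - 5 = 162963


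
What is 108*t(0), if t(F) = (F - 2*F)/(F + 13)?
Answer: 0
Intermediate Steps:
t(F) = -F/(13 + F) (t(F) = (-F)/(13 + F) = -F/(13 + F))
108*t(0) = 108*(-1*0/(13 + 0)) = 108*(-1*0/13) = 108*(-1*0*1/13) = 108*0 = 0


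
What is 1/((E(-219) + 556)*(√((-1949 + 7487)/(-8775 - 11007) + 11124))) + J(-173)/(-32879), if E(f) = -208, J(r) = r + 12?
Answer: 23/4697 + √120917161785/12762866940 ≈ 0.0049240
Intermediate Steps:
J(r) = 12 + r
1/((E(-219) + 556)*(√((-1949 + 7487)/(-8775 - 11007) + 11124))) + J(-173)/(-32879) = 1/((-208 + 556)*(√((-1949 + 7487)/(-8775 - 11007) + 11124))) + (12 - 173)/(-32879) = 1/(348*(√(5538/(-19782) + 11124))) - 161*(-1/32879) = 1/(348*(√(5538*(-1/19782) + 11124))) + 23/4697 = 1/(348*(√(-923/3297 + 11124))) + 23/4697 = 1/(348*(√(36674905/3297))) + 23/4697 = 1/(348*((√120917161785/3297))) + 23/4697 = (√120917161785/36674905)/348 + 23/4697 = √120917161785/12762866940 + 23/4697 = 23/4697 + √120917161785/12762866940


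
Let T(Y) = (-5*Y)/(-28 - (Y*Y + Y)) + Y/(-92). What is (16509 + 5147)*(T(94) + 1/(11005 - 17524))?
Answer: -4699604259916/223855941 ≈ -20994.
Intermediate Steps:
T(Y) = -Y/92 - 5*Y/(-28 - Y - Y²) (T(Y) = (-5*Y)/(-28 - (Y² + Y)) + Y*(-1/92) = (-5*Y)/(-28 - (Y + Y²)) - Y/92 = (-5*Y)/(-28 + (-Y - Y²)) - Y/92 = (-5*Y)/(-28 - Y - Y²) - Y/92 = -5*Y/(-28 - Y - Y²) - Y/92 = -Y/92 - 5*Y/(-28 - Y - Y²))
(16509 + 5147)*(T(94) + 1/(11005 - 17524)) = (16509 + 5147)*((1/92)*94*(432 - 1*94 - 1*94²)/(28 + 94 + 94²) + 1/(11005 - 17524)) = 21656*((1/92)*94*(432 - 94 - 1*8836)/(28 + 94 + 8836) + 1/(-6519)) = 21656*((1/92)*94*(432 - 94 - 8836)/8958 - 1/6519) = 21656*((1/92)*94*(1/8958)*(-8498) - 1/6519) = 21656*(-199703/206034 - 1/6519) = 21656*(-434023297/447711882) = -4699604259916/223855941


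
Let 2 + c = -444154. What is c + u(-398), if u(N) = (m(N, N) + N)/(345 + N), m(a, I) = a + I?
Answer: -23539074/53 ≈ -4.4413e+5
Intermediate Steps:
c = -444156 (c = -2 - 444154 = -444156)
m(a, I) = I + a
u(N) = 3*N/(345 + N) (u(N) = ((N + N) + N)/(345 + N) = (2*N + N)/(345 + N) = (3*N)/(345 + N) = 3*N/(345 + N))
c + u(-398) = -444156 + 3*(-398)/(345 - 398) = -444156 + 3*(-398)/(-53) = -444156 + 3*(-398)*(-1/53) = -444156 + 1194/53 = -23539074/53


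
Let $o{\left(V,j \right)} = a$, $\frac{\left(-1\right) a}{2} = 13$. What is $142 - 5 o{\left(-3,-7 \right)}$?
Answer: $272$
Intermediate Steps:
$a = -26$ ($a = \left(-2\right) 13 = -26$)
$o{\left(V,j \right)} = -26$
$142 - 5 o{\left(-3,-7 \right)} = 142 - -130 = 142 + 130 = 272$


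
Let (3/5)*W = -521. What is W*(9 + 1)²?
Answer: -260500/3 ≈ -86833.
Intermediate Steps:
W = -2605/3 (W = (5/3)*(-521) = -2605/3 ≈ -868.33)
W*(9 + 1)² = -2605*(9 + 1)²/3 = -2605/3*10² = -2605/3*100 = -260500/3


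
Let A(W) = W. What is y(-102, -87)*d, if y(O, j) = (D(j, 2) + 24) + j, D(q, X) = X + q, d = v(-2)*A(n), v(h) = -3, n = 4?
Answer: 1776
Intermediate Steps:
d = -12 (d = -3*4 = -12)
y(O, j) = 26 + 2*j (y(O, j) = ((2 + j) + 24) + j = (26 + j) + j = 26 + 2*j)
y(-102, -87)*d = (26 + 2*(-87))*(-12) = (26 - 174)*(-12) = -148*(-12) = 1776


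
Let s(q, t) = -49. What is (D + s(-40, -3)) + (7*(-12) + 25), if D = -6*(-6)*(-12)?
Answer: -540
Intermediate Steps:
D = -432 (D = 36*(-12) = -432)
(D + s(-40, -3)) + (7*(-12) + 25) = (-432 - 49) + (7*(-12) + 25) = -481 + (-84 + 25) = -481 - 59 = -540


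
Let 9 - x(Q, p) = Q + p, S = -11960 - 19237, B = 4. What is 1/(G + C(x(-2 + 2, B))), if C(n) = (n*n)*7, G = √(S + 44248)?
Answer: 175/17574 - √13051/17574 ≈ 0.0034573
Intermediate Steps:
S = -31197
x(Q, p) = 9 - Q - p (x(Q, p) = 9 - (Q + p) = 9 + (-Q - p) = 9 - Q - p)
G = √13051 (G = √(-31197 + 44248) = √13051 ≈ 114.24)
C(n) = 7*n² (C(n) = n²*7 = 7*n²)
1/(G + C(x(-2 + 2, B))) = 1/(√13051 + 7*(9 - (-2 + 2) - 1*4)²) = 1/(√13051 + 7*(9 - 1*0 - 4)²) = 1/(√13051 + 7*(9 + 0 - 4)²) = 1/(√13051 + 7*5²) = 1/(√13051 + 7*25) = 1/(√13051 + 175) = 1/(175 + √13051)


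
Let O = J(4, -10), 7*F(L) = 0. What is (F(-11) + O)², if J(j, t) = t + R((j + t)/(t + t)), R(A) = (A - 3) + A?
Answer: 3844/25 ≈ 153.76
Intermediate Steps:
F(L) = 0 (F(L) = (⅐)*0 = 0)
R(A) = -3 + 2*A (R(A) = (-3 + A) + A = -3 + 2*A)
J(j, t) = -3 + t + (j + t)/t (J(j, t) = t + (-3 + 2*((j + t)/(t + t))) = t + (-3 + 2*((j + t)/((2*t)))) = t + (-3 + 2*((j + t)*(1/(2*t)))) = t + (-3 + 2*((j + t)/(2*t))) = t + (-3 + (j + t)/t) = -3 + t + (j + t)/t)
O = -62/5 (O = -2 - 10 + 4/(-10) = -2 - 10 + 4*(-⅒) = -2 - 10 - ⅖ = -62/5 ≈ -12.400)
(F(-11) + O)² = (0 - 62/5)² = (-62/5)² = 3844/25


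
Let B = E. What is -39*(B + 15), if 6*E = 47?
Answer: -1781/2 ≈ -890.50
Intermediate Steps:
E = 47/6 (E = (⅙)*47 = 47/6 ≈ 7.8333)
B = 47/6 ≈ 7.8333
-39*(B + 15) = -39*(47/6 + 15) = -39*137/6 = -1781/2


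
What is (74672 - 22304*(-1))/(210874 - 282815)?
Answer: -96976/71941 ≈ -1.3480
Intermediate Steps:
(74672 - 22304*(-1))/(210874 - 282815) = (74672 + 22304)/(-71941) = 96976*(-1/71941) = -96976/71941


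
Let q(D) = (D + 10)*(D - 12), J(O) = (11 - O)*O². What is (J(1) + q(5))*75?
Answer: -7125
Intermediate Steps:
J(O) = O²*(11 - O)
q(D) = (-12 + D)*(10 + D) (q(D) = (10 + D)*(-12 + D) = (-12 + D)*(10 + D))
(J(1) + q(5))*75 = (1²*(11 - 1*1) + (-120 + 5² - 2*5))*75 = (1*(11 - 1) + (-120 + 25 - 10))*75 = (1*10 - 105)*75 = (10 - 105)*75 = -95*75 = -7125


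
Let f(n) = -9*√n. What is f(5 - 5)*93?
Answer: 0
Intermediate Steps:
f(5 - 5)*93 = -9*√(5 - 5)*93 = -9*√0*93 = -9*0*93 = 0*93 = 0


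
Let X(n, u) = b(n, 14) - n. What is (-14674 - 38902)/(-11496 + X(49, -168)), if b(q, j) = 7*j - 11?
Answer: 26788/5729 ≈ 4.6759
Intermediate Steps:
b(q, j) = -11 + 7*j
X(n, u) = 87 - n (X(n, u) = (-11 + 7*14) - n = (-11 + 98) - n = 87 - n)
(-14674 - 38902)/(-11496 + X(49, -168)) = (-14674 - 38902)/(-11496 + (87 - 1*49)) = -53576/(-11496 + (87 - 49)) = -53576/(-11496 + 38) = -53576/(-11458) = -53576*(-1/11458) = 26788/5729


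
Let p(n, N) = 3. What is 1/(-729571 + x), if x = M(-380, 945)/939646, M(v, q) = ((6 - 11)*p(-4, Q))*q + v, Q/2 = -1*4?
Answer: -939646/685538486421 ≈ -1.3707e-6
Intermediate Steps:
Q = -8 (Q = 2*(-1*4) = 2*(-4) = -8)
M(v, q) = v - 15*q (M(v, q) = ((6 - 11)*3)*q + v = (-5*3)*q + v = -15*q + v = v - 15*q)
x = -14555/939646 (x = (-380 - 15*945)/939646 = (-380 - 14175)*(1/939646) = -14555*1/939646 = -14555/939646 ≈ -0.015490)
1/(-729571 + x) = 1/(-729571 - 14555/939646) = 1/(-685538486421/939646) = -939646/685538486421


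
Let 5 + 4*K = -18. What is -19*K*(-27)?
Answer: -11799/4 ≈ -2949.8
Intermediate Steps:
K = -23/4 (K = -5/4 + (¼)*(-18) = -5/4 - 9/2 = -23/4 ≈ -5.7500)
-19*K*(-27) = -19*(-23/4)*(-27) = (437/4)*(-27) = -11799/4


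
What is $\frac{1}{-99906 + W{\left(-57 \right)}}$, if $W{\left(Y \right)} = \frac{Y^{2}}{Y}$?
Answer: $- \frac{1}{99963} \approx -1.0004 \cdot 10^{-5}$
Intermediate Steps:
$W{\left(Y \right)} = Y$
$\frac{1}{-99906 + W{\left(-57 \right)}} = \frac{1}{-99906 - 57} = \frac{1}{-99963} = - \frac{1}{99963}$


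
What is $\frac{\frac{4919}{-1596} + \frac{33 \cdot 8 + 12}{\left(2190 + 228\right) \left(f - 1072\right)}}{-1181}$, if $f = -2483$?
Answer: $\frac{2349117517}{900131958180} \approx 0.0026097$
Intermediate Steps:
$\frac{\frac{4919}{-1596} + \frac{33 \cdot 8 + 12}{\left(2190 + 228\right) \left(f - 1072\right)}}{-1181} = \frac{\frac{4919}{-1596} + \frac{33 \cdot 8 + 12}{\left(2190 + 228\right) \left(-2483 - 1072\right)}}{-1181} = \left(4919 \left(- \frac{1}{1596}\right) + \frac{264 + 12}{2418 \left(-3555\right)}\right) \left(- \frac{1}{1181}\right) = \left(- \frac{4919}{1596} + \frac{276}{-8595990}\right) \left(- \frac{1}{1181}\right) = \left(- \frac{4919}{1596} + 276 \left(- \frac{1}{8595990}\right)\right) \left(- \frac{1}{1181}\right) = \left(- \frac{4919}{1596} - \frac{46}{1432665}\right) \left(- \frac{1}{1181}\right) = \left(- \frac{2349117517}{762177780}\right) \left(- \frac{1}{1181}\right) = \frac{2349117517}{900131958180}$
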